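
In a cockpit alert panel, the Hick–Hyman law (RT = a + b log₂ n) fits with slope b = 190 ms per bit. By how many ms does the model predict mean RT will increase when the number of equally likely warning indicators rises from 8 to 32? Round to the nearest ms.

380 ms

ΔRT = (a + b log₂ n₂) − (a + b log₂ n₁) = b·(log₂ n₂ − log₂ n₁).
log₂(32) − log₂(8) = log₂(32/8) = log₂(4) = 2.
ΔRT = 190 × 2.0000 = 380.000 ms.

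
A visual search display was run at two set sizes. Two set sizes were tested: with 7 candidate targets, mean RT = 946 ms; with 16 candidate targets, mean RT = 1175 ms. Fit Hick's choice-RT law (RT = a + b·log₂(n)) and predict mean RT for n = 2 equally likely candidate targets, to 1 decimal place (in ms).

599.0 ms

Solve the two-equation system in a and b:
  b = (1175 − 946) / (log₂ 16 − log₂ 7) = 229 / (4 − 2.8074) = 192.010 ms/bit
  a = 946 − 192.010 × 2.8074 = 406.959 ms
Then RT(2) = 406.959 + 192.010 × log₂ 2 = 406.959 + 192.010 × 1 ≈ 598.969 ms.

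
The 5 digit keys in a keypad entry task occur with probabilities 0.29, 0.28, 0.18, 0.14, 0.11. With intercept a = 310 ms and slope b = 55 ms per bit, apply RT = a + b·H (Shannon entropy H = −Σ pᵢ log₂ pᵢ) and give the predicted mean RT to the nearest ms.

432 ms

H = 0.29·log₂(1/0.29) + 0.28·log₂(1/0.28) + 0.18·log₂(1/0.18) + 0.14·log₂(1/0.14) + 0.11·log₂(1/0.11) = 2.2248 bits.
RT = 310 + 55 × 2.2248 = 432.37 ms.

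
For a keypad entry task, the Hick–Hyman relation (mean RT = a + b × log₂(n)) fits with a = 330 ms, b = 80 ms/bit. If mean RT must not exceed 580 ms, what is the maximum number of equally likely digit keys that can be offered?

Information budget: (580 − 330)/80 = 3.1250 bits, so n ≤ 2^3.1250 = 8.724 → at most 8.

8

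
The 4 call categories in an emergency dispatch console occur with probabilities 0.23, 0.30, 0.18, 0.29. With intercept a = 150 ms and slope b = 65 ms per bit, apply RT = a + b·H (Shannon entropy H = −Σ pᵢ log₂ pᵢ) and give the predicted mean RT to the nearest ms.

H = 0.23·log₂(1/0.23) + 0.30·log₂(1/0.30) + 0.18·log₂(1/0.18) + 0.29·log₂(1/0.29) = 1.9720 bits.
RT = 150 + 65 × 1.9720 = 278.18 ms.

278 ms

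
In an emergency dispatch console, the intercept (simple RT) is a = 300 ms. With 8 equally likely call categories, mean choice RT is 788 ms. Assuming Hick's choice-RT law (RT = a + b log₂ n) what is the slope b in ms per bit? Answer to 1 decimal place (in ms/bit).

b = (788 − 300) / log₂(8) = 488 / 3 = 162.667 ms/bit.

162.7 ms/bit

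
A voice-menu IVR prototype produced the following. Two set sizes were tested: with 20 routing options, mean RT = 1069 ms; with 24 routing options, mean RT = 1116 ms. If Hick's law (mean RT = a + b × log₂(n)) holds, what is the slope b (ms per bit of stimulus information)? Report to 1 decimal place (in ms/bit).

178.7 ms/bit

The slope on a log₂ axis is (1116 − 1069) / (4.5850 − 4.3219) = 178.684 ms/bit.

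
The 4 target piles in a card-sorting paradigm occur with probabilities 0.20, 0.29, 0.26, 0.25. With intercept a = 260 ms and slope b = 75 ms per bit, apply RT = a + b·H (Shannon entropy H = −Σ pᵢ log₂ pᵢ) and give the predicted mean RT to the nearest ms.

409 ms

Entropy contributions −pᵢ log₂ pᵢ: 0.4644, 0.5179, 0.5053, 0.5000; sum H = 1.9876 bits.
RT = a + bH = 260 + 75·1.9876 = 409.07 ms.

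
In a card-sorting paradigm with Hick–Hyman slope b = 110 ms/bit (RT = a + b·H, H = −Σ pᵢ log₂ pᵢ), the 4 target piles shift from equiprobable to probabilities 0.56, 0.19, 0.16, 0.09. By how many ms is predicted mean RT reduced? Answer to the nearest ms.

Equiprobable entropy H₀ = log₂ 4 = 2.0000 bits.
Skewed entropy H = −Σ pᵢ log₂ pᵢ = 1.6593 bits.
ΔRT = b·(H₀ − H) = 110 × 0.3407 = 37.47 ms.

37 ms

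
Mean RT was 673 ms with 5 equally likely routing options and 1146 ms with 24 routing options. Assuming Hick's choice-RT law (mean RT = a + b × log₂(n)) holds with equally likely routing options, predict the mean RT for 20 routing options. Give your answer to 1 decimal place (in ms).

With log₂ n on the abscissa the relation is linear; from the two conditions:
  b = (1146 − 673) / (log₂ 24 − log₂ 5) = 473 / (4.5850 − 2.3219) = 209.011 ms/bit
  a = 673 − 209.011 × 2.3219 = 187.691 ms
Then RT(20) = 187.691 + 209.011 × log₂ 20 = 187.691 + 209.011 × 4.3219 ≈ 1091.023 ms.

1091.0 ms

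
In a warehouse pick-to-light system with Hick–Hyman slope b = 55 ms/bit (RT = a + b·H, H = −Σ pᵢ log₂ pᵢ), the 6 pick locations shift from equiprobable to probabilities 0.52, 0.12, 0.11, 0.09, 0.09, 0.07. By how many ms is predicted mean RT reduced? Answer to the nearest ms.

27 ms

The RT saving is b·ΔH. Equiprobable H₀ = log₂(6) = 2.5850 bits; with the given probabilities H = 2.1018 bits.
b·(H₀ − H) = 55 × (2.5850 − 2.1018) = 26.57 ms.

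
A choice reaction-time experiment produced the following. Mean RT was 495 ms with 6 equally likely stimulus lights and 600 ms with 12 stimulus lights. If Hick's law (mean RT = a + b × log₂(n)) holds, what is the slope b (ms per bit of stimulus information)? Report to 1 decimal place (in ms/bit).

105.0 ms/bit

b = (RT₂ − RT₁)/(log₂ n₂ − log₂ n₁) = (600 − 495)/(3.5850 − 2.5850) = 105.000 ms/bit.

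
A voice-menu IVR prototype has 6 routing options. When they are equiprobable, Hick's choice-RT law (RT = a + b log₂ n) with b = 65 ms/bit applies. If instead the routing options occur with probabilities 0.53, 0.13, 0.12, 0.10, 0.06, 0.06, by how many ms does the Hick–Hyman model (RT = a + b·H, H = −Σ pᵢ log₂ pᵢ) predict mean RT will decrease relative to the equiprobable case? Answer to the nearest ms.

The RT saving is b·ΔH. Equiprobable H₀ = log₂(6) = 2.5850 bits; with the given probabilities H = 2.0544 bits.
b·(H₀ − H) = 65 × (2.5850 − 2.0544) = 34.49 ms.

34 ms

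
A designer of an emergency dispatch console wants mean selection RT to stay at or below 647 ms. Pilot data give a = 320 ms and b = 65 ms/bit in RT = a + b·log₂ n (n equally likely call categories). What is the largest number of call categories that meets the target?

Information budget: (647 − 320)/65 = 5.0308 bits, so n ≤ 2^5.0308 = 32.690 → at most 32.

32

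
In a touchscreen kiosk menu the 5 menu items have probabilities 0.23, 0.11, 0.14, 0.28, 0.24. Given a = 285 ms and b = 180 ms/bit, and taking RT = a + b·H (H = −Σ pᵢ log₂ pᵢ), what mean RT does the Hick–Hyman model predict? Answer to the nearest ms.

Entropy contributions −pᵢ log₂ pᵢ: 0.4877, 0.3503, 0.3971, 0.5142, 0.4941; sum H = 2.2434 bits.
RT = a + bH = 285 + 180·2.2434 = 688.82 ms.

689 ms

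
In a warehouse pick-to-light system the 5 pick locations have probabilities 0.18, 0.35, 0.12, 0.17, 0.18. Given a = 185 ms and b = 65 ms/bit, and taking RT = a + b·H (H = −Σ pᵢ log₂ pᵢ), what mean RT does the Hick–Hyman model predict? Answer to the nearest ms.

H = 0.18·log₂(1/0.18) + 0.35·log₂(1/0.35) + 0.12·log₂(1/0.12) + 0.17·log₂(1/0.17) + 0.18·log₂(1/0.18) = 2.2224 bits.
RT = 185 + 65 × 2.2224 = 329.45 ms.

329 ms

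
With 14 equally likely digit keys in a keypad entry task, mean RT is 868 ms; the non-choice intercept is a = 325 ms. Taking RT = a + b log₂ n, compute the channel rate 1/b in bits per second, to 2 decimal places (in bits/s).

b = (868 − 325)/log₂ 14 = 543/3.8074 = 142.619 ms per bit = 0.14262 s/bit; the reciprocal is 7.012 bits/s.

7.01 bits/s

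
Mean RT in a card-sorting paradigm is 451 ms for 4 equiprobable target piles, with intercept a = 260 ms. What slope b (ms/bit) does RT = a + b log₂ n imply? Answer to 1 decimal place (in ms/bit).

95.5 ms/bit

b = (451 − 260) / log₂(4) = 191 / 2 = 95.500 ms/bit.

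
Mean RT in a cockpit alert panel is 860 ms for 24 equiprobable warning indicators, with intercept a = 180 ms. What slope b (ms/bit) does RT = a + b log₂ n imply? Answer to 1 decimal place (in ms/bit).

log₂(24) = 4.5850 bits.
b = (RT − a)/log₂ n = (860 − 180) / 4.5850 = 148.311 ms/bit.

148.3 ms/bit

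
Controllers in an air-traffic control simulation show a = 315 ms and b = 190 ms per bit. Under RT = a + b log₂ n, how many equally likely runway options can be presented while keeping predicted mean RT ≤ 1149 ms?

190·log₂ n ≤ 1149 − 315 = 834, giving log₂ n ≤ 4.3895 and n ≤ 20.959. The largest whole number is 20.

20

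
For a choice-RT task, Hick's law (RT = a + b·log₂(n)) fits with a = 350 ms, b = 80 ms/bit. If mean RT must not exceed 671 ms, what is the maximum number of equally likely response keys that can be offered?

80·log₂ n ≤ 671 − 350 = 321, giving log₂ n ≤ 4.0125 and n ≤ 16.139. The largest whole number is 16.

16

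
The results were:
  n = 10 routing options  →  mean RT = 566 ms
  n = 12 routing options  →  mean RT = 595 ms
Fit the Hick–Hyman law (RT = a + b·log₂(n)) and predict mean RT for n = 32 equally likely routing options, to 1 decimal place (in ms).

751.0 ms

Solve the two-equation system in a and b:
  b = (595 − 566) / (log₂ 12 − log₂ 10) = 29 / (3.5850 − 3.3219) = 110.252 ms/bit
  a = 566 − 110.252 × 3.3219 = 199.752 ms
Then RT(32) = 199.752 + 110.252 × log₂ 32 = 199.752 + 110.252 × 5 ≈ 751.010 ms.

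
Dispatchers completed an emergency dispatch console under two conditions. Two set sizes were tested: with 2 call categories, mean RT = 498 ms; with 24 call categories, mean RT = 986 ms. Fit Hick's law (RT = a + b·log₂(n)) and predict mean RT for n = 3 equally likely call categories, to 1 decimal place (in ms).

577.6 ms

With log₂ n on the abscissa the relation is linear; from the two conditions:
  b = (986 − 498) / (log₂ 24 − log₂ 2) = 488 / (4.5850 − 1) = 136.124 ms/bit
  a = 498 − 136.124 × 1 = 361.876 ms
Then RT(3) = 361.876 + 136.124 × log₂ 3 = 361.876 + 136.124 × 1.5850 ≈ 577.628 ms.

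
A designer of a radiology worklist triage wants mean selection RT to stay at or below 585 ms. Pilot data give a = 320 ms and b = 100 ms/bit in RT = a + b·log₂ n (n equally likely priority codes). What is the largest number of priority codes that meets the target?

100·log₂ n ≤ 585 − 320 = 265, giving log₂ n ≤ 2.6500 and n ≤ 6.277. The largest whole number is 6.

6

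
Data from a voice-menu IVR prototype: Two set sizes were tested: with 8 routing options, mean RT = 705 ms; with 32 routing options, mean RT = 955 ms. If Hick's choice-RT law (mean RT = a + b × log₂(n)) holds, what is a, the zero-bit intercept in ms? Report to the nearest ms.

330 ms

Slope: b = (955 − 705) / (log₂ 32 − log₂ 8) = 250/2.0000 = 125 ms/bit.
Intercept: a = 705 − 125·log₂(8) = 330.000 ms.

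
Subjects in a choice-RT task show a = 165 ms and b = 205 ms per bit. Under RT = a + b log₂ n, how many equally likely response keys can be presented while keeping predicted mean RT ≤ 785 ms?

205·log₂ n ≤ 785 − 165 = 620, giving log₂ n ≤ 3.0244 and n ≤ 8.136. The largest whole number is 8.

8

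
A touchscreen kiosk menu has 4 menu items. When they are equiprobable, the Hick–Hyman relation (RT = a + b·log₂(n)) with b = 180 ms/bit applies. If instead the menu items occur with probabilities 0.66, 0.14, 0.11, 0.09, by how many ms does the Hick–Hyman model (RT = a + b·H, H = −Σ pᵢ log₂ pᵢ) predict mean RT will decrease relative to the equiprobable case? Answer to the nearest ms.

98 ms

The RT saving is b·ΔH. Equiprobable H₀ = log₂(4) = 2.0000 bits; with the given probabilities H = 1.4557 bits.
b·(H₀ − H) = 180 × (2.0000 − 1.4557) = 97.97 ms.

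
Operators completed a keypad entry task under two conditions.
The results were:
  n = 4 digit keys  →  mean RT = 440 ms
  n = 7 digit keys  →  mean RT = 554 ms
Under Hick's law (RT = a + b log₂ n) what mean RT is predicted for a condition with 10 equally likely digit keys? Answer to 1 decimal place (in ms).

626.7 ms

Solve the two-equation system in a and b:
  b = (554 − 440) / (log₂ 7 − log₂ 4) = 114 / (2.8074 − 2) = 141.202 ms/bit
  a = 440 − 141.202 × 2 = 157.596 ms
Then RT(10) = 157.596 + 141.202 × log₂ 10 = 157.596 + 141.202 × 3.3219 ≈ 626.659 ms.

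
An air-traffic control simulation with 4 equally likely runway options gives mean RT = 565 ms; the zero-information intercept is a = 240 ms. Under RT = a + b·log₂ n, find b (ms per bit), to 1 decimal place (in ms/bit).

b = (565 − 240) / log₂(4) = 325 / 2 = 162.500 ms/bit.

162.5 ms/bit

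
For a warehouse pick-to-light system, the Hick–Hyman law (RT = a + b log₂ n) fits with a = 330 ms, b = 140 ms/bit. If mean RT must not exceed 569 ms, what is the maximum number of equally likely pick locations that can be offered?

140·log₂ n ≤ 569 − 330 = 239, giving log₂ n ≤ 1.7071 and n ≤ 3.265. The largest whole number is 3.

3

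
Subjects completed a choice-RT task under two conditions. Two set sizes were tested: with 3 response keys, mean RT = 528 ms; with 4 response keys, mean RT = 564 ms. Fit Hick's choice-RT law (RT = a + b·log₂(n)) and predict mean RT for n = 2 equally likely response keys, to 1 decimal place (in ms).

477.3 ms

With log₂ n on the abscissa the relation is linear; from the two conditions:
  b = (564 − 528) / (log₂ 4 − log₂ 3) = 36 / (2 − 1.5850) = 86.739 ms/bit
  a = 528 − 86.739 × 1.5850 = 390.522 ms
Then RT(2) = 390.522 + 86.739 × log₂ 2 = 390.522 + 86.739 × 1 ≈ 477.261 ms.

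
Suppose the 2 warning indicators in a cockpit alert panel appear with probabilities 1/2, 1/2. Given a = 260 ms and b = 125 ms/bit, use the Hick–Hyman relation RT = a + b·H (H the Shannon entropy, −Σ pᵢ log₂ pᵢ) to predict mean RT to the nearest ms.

Each term −pᵢ log₂ pᵢ: 0.5·1 + 0.5·1; summed, H = 1.000 bits.
Mean RT = a + bH = 260 + 125·1.000 = 385.00 ms.

385 ms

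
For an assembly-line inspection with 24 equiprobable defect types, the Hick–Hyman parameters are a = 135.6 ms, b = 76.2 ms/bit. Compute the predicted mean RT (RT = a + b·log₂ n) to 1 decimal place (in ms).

log₂(24) = 4.5850 bits, so RT = 135.6 + 76.2 × 4.5850 ≈ 484.974 ms.

485.0 ms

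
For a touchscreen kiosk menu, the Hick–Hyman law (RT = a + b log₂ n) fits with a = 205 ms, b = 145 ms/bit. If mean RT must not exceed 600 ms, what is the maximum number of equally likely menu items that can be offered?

6

Set 205 + 145·log₂ n ≤ 600 → log₂ n ≤ (600 − 205)/145 = 2.7241.
So n ≤ 2^2.7241 = 6.608; the largest integer n is 6.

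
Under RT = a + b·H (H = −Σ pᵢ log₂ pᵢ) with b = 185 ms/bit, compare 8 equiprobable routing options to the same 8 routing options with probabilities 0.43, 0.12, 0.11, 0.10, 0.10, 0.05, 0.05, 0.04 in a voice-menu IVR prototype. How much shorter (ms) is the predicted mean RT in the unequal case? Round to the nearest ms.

88 ms

Equiprobable entropy H₀ = log₂ 8 = 3.0000 bits.
Skewed entropy H = −Σ pᵢ log₂ pᵢ = 2.5233 bits.
ΔRT = b·(H₀ − H) = 185 × 0.4767 = 88.20 ms.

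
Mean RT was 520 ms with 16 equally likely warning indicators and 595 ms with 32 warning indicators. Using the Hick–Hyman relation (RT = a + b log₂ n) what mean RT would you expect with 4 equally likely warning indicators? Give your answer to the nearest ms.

370 ms

Solve the two-equation system in a and b:
  b = (595 − 520) / (log₂ 32 − log₂ 16) = 75 / (5 − 4) = 75 ms/bit
  a = 520 − 75 × 4 = 220 ms
Then RT(4) = 220 + 75 × log₂ 4 = 220 + 75 × 2 ≈ 370.000 ms.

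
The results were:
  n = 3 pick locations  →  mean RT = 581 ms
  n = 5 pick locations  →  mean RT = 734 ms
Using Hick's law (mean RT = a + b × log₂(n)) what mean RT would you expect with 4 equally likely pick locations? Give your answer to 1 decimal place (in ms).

RT is linear in log₂ n, so two points fix the line:
  b = (734 − 581) / (log₂ 5 − log₂ 3) = 153 / (2.3219 − 1.5850) = 207.608 ms/bit
  a = 581 − 207.608 × 1.5850 = 251.949 ms
Then RT(4) = 251.949 + 207.608 × log₂ 4 = 251.949 + 207.608 × 2 ≈ 667.165 ms.

667.2 ms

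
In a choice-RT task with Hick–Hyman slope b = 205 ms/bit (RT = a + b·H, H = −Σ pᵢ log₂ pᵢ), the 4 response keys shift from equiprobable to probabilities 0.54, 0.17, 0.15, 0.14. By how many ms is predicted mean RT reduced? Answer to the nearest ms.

Equiprobable entropy H₀ = log₂ 4 = 2.0000 bits.
Skewed entropy H = −Σ pᵢ log₂ pᵢ = 1.7223 bits.
ΔRT = b·(H₀ − H) = 205 × 0.2777 = 56.93 ms.

57 ms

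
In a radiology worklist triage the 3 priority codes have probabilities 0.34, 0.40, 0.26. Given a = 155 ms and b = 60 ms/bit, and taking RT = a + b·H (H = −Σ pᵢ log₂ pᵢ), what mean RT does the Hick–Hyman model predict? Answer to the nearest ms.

249 ms

Entropy contributions −pᵢ log₂ pᵢ: 0.5292, 0.5288, 0.5053; sum H = 1.5632 bits.
RT = a + bH = 155 + 60·1.5632 = 248.79 ms.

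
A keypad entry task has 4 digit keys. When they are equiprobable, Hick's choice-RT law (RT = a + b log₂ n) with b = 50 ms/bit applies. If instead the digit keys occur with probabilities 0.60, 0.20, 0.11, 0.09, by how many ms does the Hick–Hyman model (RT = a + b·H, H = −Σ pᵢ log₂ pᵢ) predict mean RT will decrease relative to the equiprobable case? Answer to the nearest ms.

22 ms

Equiprobable entropy H₀ = log₂ 4 = 2.0000 bits.
Skewed entropy H = −Σ pᵢ log₂ pᵢ = 1.5695 bits.
ΔRT = b·(H₀ − H) = 50 × 0.4305 = 21.52 ms.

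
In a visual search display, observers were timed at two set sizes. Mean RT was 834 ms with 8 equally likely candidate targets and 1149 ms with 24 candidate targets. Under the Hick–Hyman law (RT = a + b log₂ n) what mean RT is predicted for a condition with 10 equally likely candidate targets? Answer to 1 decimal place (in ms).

898.0 ms

Solve the two-equation system in a and b:
  b = (1149 − 834) / (log₂ 24 − log₂ 8) = 315 / (4.5850 − 3) = 198.743 ms/bit
  a = 834 − 198.743 × 3 = 237.771 ms
Then RT(10) = 237.771 + 198.743 × log₂ 10 = 237.771 + 198.743 × 3.3219 ≈ 897.981 ms.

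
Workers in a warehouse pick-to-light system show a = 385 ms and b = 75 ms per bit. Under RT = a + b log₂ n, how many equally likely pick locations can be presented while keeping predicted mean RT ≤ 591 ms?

6

75·log₂ n ≤ 591 − 385 = 206, giving log₂ n ≤ 2.7467 and n ≤ 6.712. The largest whole number is 6.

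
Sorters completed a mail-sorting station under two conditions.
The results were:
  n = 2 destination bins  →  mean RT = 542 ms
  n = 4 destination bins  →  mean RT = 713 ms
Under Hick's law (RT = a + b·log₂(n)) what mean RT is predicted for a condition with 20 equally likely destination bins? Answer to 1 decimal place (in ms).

1110.0 ms

RT is linear in log₂ n, so two points fix the line:
  b = (713 − 542) / (log₂ 4 − log₂ 2) = 171 / (2 − 1) = 171.000 ms/bit
  a = 542 − 171.000 × 1 = 371.000 ms
Then RT(20) = 371.000 + 171.000 × log₂ 20 = 371.000 + 171.000 × 4.3219 ≈ 1110.050 ms.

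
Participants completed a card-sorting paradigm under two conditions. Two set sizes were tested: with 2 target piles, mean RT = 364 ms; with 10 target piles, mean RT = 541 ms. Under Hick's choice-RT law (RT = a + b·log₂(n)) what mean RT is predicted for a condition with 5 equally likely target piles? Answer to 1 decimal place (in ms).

464.8 ms

With log₂ n on the abscissa the relation is linear; from the two conditions:
  b = (541 − 364) / (log₂ 10 − log₂ 2) = 177 / (3.3219 − 1) = 76.230 ms/bit
  a = 364 − 76.230 × 1 = 287.770 ms
Then RT(5) = 287.770 + 76.230 × log₂ 5 = 287.770 + 76.230 × 2.3219 ≈ 464.770 ms.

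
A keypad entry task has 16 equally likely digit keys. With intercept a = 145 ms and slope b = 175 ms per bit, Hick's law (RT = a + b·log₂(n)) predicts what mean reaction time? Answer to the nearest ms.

log₂(16) = 4 bits, so RT = 145 + 175 × 4 ≈ 845.000 ms.

845 ms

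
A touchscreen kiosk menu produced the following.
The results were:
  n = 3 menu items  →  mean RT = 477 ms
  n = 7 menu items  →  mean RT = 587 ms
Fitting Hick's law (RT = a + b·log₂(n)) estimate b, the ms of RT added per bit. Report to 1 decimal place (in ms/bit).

Slope: b = (587 − 477) / (log₂ 7 − log₂ 3) = 110/1.2224 = 89.987 ms/bit.

90.0 ms/bit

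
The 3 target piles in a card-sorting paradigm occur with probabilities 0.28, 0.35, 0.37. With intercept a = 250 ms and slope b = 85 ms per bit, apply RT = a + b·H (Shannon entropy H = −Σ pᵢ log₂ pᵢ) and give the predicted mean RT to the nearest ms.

Entropy contributions −pᵢ log₂ pᵢ: 0.5142, 0.5301, 0.5307; sum H = 1.5751 bits.
RT = a + bH = 250 + 85·1.5751 = 383.88 ms.

384 ms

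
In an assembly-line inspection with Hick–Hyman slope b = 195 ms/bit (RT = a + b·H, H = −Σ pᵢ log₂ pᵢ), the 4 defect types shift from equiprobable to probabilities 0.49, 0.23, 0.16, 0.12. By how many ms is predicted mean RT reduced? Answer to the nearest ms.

43 ms

Equiprobable entropy H₀ = log₂ 4 = 2.0000 bits.
Skewed entropy H = −Σ pᵢ log₂ pᵢ = 1.7820 bits.
ΔRT = b·(H₀ − H) = 195 × 0.2180 = 42.50 ms.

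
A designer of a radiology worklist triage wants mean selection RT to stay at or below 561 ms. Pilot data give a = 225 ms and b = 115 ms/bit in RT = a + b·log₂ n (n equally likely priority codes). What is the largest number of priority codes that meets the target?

Information budget: (561 − 225)/115 = 2.9217 bits, so n ≤ 2^2.9217 = 7.578 → at most 7.

7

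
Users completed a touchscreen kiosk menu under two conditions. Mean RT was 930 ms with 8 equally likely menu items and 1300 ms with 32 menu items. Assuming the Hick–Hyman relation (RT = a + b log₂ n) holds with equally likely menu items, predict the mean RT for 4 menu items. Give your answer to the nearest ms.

Fit slope and intercept:
  b = (1300 − 930) / (log₂ 32 − log₂ 8) = 370 / (5 − 3) = 185 ms/bit
  a = 930 − 185 × 3 = 375 ms
Then RT(4) = 375 + 185 × log₂ 4 = 375 + 185 × 2 ≈ 745.000 ms.

745 ms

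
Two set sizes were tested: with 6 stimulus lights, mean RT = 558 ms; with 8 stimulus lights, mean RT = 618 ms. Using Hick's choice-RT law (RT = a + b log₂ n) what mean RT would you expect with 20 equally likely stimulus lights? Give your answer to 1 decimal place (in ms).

809.1 ms

With log₂ n on the abscissa the relation is linear; from the two conditions:
  b = (618 − 558) / (log₂ 8 − log₂ 6) = 60 / (3 − 2.5850) = 144.565 ms/bit
  a = 558 − 144.565 × 2.5850 = 184.304 ms
Then RT(20) = 184.304 + 144.565 × log₂ 20 = 184.304 + 144.565 × 4.3219 ≈ 809.105 ms.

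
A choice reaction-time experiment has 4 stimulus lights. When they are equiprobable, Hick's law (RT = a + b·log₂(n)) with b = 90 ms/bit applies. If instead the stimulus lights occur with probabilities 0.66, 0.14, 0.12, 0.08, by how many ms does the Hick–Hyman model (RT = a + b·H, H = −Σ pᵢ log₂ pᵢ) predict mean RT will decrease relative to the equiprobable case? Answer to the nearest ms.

49 ms

The RT saving is b·ΔH. Equiprobable H₀ = log₂(4) = 2.0000 bits; with the given probabilities H = 1.4513 bits.
b·(H₀ − H) = 90 × (2.0000 − 1.4513) = 49.38 ms.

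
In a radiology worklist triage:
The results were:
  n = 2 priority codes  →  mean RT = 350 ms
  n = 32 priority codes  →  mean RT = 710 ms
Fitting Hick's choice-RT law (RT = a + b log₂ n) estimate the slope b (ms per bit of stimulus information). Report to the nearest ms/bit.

90 ms/bit

The slope on a log₂ axis is (710 − 350) / (5 − 1) = 90 ms/bit.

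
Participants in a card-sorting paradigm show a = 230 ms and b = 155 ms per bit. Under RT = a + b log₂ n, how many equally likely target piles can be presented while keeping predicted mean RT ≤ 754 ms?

10

Set 230 + 155·log₂ n ≤ 754 → log₂ n ≤ (754 − 230)/155 = 3.3806.
So n ≤ 2^3.3806 = 10.415; the largest integer n is 10.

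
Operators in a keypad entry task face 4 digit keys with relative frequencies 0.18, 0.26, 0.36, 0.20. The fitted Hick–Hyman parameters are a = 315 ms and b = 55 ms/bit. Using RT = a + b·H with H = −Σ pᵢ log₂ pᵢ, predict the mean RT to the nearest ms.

H = 0.18·log₂(1/0.18) + 0.26·log₂(1/0.26) + 0.36·log₂(1/0.36) + 0.20·log₂(1/0.20) = 1.9456 bits.
RT = 315 + 55 × 1.9456 = 422.01 ms.

422 ms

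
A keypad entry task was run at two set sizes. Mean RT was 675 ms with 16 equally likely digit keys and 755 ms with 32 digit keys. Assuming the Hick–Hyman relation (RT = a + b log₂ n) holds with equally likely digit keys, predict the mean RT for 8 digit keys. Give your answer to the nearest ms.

595 ms

With log₂ n on the abscissa the relation is linear; from the two conditions:
  b = (755 − 675) / (log₂ 32 − log₂ 16) = 80 / (5 − 4) = 80 ms/bit
  a = 675 − 80 × 4 = 355 ms
Then RT(8) = 355 + 80 × log₂ 8 = 355 + 80 × 3 ≈ 595.000 ms.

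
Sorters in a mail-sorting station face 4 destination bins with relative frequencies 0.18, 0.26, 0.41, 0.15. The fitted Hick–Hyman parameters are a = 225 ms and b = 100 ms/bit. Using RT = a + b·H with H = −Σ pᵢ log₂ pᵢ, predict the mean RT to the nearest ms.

414 ms

H = 0.18·log₂(1/0.18) + 0.26·log₂(1/0.26) + 0.41·log₂(1/0.41) + 0.15·log₂(1/0.15) = 1.8885 bits.
RT = 225 + 100 × 1.8885 = 413.85 ms.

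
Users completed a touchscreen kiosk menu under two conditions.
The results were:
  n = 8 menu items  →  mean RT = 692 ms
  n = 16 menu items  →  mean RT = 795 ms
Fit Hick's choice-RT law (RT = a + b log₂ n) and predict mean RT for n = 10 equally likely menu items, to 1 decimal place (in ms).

725.2 ms

Solve the two-equation system in a and b:
  b = (795 − 692) / (log₂ 16 − log₂ 8) = 103 / (4 − 3) = 103.000 ms/bit
  a = 692 − 103.000 × 3 = 383.000 ms
Then RT(10) = 383.000 + 103.000 × log₂ 10 = 383.000 + 103.000 × 3.3219 ≈ 725.159 ms.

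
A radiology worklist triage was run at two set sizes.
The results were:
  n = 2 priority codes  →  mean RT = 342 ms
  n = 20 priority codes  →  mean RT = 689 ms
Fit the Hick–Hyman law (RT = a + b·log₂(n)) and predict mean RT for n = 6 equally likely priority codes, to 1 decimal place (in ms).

RT is linear in log₂ n, so two points fix the line:
  b = (689 − 342) / (log₂ 20 − log₂ 2) = 347 / (4.3219 − 1) = 104.457 ms/bit
  a = 342 − 104.457 × 1 = 237.543 ms
Then RT(6) = 237.543 + 104.457 × log₂ 6 = 237.543 + 104.457 × 2.5850 ≈ 507.561 ms.

507.6 ms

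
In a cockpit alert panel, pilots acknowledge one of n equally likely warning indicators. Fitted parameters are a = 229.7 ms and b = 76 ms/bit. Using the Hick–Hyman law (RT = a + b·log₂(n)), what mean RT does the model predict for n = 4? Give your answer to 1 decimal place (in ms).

log₂(4) = 2 bits, so RT = 229.7 + 76 × 2 ≈ 381.700 ms.

381.7 ms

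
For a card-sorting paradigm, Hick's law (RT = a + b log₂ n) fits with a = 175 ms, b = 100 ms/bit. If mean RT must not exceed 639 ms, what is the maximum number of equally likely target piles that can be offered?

24

Set 175 + 100·log₂ n ≤ 639 → log₂ n ≤ (639 − 175)/100 = 4.6400.
So n ≤ 2^4.6400 = 24.933; the largest integer n is 24.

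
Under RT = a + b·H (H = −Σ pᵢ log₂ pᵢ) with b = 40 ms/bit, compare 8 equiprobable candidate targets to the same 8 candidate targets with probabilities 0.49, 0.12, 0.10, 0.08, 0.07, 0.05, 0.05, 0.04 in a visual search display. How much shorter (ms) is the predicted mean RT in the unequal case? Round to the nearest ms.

Equiprobable entropy H₀ = log₂ 8 = 3.0000 bits.
Skewed entropy H = −Σ pᵢ log₂ pᵢ = 2.3816 bits.
ΔRT = b·(H₀ − H) = 40 × 0.6184 = 24.74 ms.

25 ms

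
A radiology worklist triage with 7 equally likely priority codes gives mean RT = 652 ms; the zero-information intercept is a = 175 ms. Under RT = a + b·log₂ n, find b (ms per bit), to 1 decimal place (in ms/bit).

log₂(7) = 2.8074 bits.
b = (RT − a)/log₂ n = (652 − 175) / 2.8074 = 169.911 ms/bit.

169.9 ms/bit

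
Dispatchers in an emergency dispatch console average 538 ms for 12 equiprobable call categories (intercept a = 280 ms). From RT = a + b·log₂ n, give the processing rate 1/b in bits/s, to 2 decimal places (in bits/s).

13.90 bits/s

b = (538 − 280)/log₂ 12 = 258/3.5850 = 71.967 ms per bit = 0.07197 s/bit; the reciprocal is 13.895 bits/s.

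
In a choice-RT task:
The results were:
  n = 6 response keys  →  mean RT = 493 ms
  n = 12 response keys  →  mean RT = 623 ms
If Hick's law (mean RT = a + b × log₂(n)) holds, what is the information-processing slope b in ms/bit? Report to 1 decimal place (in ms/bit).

Slope: b = (623 − 493) / (log₂ 12 − log₂ 6) = 130/1.0000 = 130.000 ms/bit.

130.0 ms/bit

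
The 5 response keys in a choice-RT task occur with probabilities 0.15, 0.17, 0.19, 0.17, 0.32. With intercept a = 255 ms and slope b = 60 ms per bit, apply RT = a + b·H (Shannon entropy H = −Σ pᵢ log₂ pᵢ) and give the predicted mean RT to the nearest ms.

391 ms

H = 0.15·log₂(1/0.15) + 0.17·log₂(1/0.17) + 0.19·log₂(1/0.19) + 0.17·log₂(1/0.17) + 0.32·log₂(1/0.32) = 2.2610 bits.
RT = 255 + 60 × 2.2610 = 390.66 ms.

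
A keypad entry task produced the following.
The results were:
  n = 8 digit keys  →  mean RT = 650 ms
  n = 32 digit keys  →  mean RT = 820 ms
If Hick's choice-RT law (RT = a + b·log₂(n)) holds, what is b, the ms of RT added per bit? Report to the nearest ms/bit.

85 ms/bit

Slope: b = (820 − 650) / (log₂ 32 − log₂ 8) = 170/2.0000 = 85 ms/bit.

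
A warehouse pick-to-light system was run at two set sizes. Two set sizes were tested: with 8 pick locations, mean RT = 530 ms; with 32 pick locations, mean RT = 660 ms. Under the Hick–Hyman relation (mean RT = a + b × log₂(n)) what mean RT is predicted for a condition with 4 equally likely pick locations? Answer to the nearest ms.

Solve the two-equation system in a and b:
  b = (660 − 530) / (log₂ 32 − log₂ 8) = 130 / (5 − 3) = 65 ms/bit
  a = 530 − 65 × 3 = 335 ms
Then RT(4) = 335 + 65 × log₂ 4 = 335 + 65 × 2 ≈ 465.000 ms.

465 ms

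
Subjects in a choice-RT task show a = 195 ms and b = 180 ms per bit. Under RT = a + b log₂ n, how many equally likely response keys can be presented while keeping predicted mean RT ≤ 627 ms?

Set 195 + 180·log₂ n ≤ 627 → log₂ n ≤ (627 − 195)/180 = 2.4000.
So n ≤ 2^2.4000 = 5.278; the largest integer n is 5.

5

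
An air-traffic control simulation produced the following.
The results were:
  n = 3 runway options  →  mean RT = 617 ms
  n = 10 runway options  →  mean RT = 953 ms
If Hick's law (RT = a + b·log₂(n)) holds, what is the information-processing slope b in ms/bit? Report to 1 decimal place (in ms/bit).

193.4 ms/bit

b = (RT₂ − RT₁)/(log₂ n₂ − log₂ n₁) = (953 − 617)/(3.3219 − 1.5850) = 193.441 ms/bit.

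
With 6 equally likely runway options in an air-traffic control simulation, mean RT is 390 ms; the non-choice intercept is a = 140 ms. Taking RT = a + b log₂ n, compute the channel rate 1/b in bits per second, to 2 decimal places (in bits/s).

b = (390 − 140)/log₂ 6 = 250/2.5850 = 96.713 ms per bit = 0.09671 s/bit; the reciprocal is 10.340 bits/s.

10.34 bits/s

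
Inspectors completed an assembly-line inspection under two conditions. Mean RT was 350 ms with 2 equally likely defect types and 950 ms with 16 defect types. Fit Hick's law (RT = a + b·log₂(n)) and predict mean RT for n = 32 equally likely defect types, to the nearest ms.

1150 ms

With log₂ n on the abscissa the relation is linear; from the two conditions:
  b = (950 − 350) / (log₂ 16 − log₂ 2) = 600 / (4 − 1) = 200 ms/bit
  a = 350 − 200 × 1 = 150 ms
Then RT(32) = 150 + 200 × log₂ 32 = 150 + 200 × 5 ≈ 1150.000 ms.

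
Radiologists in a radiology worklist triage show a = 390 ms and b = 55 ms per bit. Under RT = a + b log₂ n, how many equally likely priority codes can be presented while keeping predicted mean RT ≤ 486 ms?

Information budget: (486 − 390)/55 = 1.7455 bits, so n ≤ 2^1.7455 = 3.353 → at most 3.

3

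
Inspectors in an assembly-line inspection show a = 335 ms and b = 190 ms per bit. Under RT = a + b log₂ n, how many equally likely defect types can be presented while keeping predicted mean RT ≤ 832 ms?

6

Information budget: (832 − 335)/190 = 2.6158 bits, so n ≤ 2^2.6158 = 6.130 → at most 6.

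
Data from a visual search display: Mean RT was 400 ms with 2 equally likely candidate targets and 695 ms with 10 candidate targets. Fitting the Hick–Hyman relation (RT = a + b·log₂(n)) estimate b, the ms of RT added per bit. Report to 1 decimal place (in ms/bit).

127.0 ms/bit

b = (RT₂ − RT₁)/(log₂ n₂ − log₂ n₁) = (695 − 400)/(3.3219 − 1) = 127.050 ms/bit.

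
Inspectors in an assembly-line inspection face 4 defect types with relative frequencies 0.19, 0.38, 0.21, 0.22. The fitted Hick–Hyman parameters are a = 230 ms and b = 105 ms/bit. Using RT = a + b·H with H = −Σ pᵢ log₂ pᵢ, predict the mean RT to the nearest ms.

434 ms

H = 0.19·log₂(1/0.19) + 0.38·log₂(1/0.38) + 0.21·log₂(1/0.21) + 0.22·log₂(1/0.22) = 1.9391 bits.
RT = 230 + 105 × 1.9391 = 433.60 ms.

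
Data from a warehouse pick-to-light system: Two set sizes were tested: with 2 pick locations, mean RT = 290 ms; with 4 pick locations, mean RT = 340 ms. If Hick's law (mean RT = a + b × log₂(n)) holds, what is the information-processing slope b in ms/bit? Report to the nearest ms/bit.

50 ms/bit

b = (RT₂ − RT₁)/(log₂ n₂ − log₂ n₁) = (340 − 290)/(2 − 1) = 50 ms/bit.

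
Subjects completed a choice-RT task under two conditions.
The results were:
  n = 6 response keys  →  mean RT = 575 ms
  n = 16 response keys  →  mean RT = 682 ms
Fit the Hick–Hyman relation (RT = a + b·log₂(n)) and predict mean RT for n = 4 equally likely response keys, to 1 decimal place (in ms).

530.8 ms

RT is linear in log₂ n, so two points fix the line:
  b = (682 − 575) / (log₂ 16 − log₂ 6) = 107 / (4 − 2.5850) = 75.616 ms/bit
  a = 575 − 75.616 × 2.5850 = 379.535 ms
Then RT(4) = 379.535 + 75.616 × log₂ 4 = 379.535 + 75.616 × 2 ≈ 530.767 ms.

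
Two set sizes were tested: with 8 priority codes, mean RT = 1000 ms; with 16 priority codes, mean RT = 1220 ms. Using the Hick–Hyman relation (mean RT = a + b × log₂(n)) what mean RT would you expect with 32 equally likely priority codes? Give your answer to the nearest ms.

1440 ms

RT is linear in log₂ n, so two points fix the line:
  b = (1220 − 1000) / (log₂ 16 − log₂ 8) = 220 / (4 − 3) = 220 ms/bit
  a = 1000 − 220 × 3 = 340 ms
Then RT(32) = 340 + 220 × log₂ 32 = 340 + 220 × 5 ≈ 1440.000 ms.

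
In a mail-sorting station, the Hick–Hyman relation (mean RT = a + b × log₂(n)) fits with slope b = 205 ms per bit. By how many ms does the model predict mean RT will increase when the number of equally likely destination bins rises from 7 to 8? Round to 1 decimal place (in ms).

39.5 ms

ΔRT = (a + b log₂ n₂) − (a + b log₂ n₁) = b·(log₂ n₂ − log₂ n₁).
log₂(8) − log₂(7) = 3 − 2.8074 = 0.1926.
ΔRT = 205 × 0.1926 = 39.492 ms.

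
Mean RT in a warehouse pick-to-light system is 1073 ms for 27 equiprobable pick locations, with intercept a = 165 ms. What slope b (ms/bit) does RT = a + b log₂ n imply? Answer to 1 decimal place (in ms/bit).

b = (1073 − 165) / log₂(27) = 908 / 4.7549 = 190.961 ms/bit.

191.0 ms/bit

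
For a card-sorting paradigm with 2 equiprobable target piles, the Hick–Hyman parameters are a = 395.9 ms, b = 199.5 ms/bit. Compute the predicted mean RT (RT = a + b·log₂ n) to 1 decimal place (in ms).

log₂(2) = 1 bits, so RT = 395.9 + 199.5 × 1 ≈ 595.400 ms.

595.4 ms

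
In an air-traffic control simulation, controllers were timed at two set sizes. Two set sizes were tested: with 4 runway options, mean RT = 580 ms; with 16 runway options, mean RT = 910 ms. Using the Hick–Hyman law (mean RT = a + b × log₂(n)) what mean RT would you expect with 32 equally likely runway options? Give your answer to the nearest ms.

1075 ms

With log₂ n on the abscissa the relation is linear; from the two conditions:
  b = (910 − 580) / (log₂ 16 − log₂ 4) = 330 / (4 − 2) = 165 ms/bit
  a = 580 − 165 × 2 = 250 ms
Then RT(32) = 250 + 165 × log₂ 32 = 250 + 165 × 5 ≈ 1075.000 ms.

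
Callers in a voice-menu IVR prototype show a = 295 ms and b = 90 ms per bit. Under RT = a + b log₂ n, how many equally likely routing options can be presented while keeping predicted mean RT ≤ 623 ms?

Set 295 + 90·log₂ n ≤ 623 → log₂ n ≤ (623 − 295)/90 = 3.6444.
So n ≤ 2^3.6444 = 12.505; the largest integer n is 12.

12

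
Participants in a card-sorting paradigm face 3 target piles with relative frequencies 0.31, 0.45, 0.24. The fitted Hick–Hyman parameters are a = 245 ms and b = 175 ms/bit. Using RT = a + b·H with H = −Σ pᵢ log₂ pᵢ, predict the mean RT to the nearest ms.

514 ms

Entropy contributions −pᵢ log₂ pᵢ: 0.5238, 0.5184, 0.4941; sum H = 1.5363 bits.
RT = a + bH = 245 + 175·1.5363 = 513.86 ms.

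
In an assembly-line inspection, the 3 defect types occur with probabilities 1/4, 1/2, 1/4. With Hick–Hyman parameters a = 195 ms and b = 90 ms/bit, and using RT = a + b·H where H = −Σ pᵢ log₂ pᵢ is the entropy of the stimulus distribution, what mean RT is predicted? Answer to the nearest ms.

Each term −pᵢ log₂ pᵢ: 0.25·2 + 0.5·1 + 0.25·2; summed, H = 1.500 bits.
Mean RT = a + bH = 195 + 90·1.500 = 330.00 ms.

330 ms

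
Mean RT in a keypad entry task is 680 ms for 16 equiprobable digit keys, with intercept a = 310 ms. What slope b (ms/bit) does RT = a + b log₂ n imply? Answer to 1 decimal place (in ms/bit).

92.5 ms/bit

log₂(16) = 4 bits.
b = (RT − a)/log₂ n = (680 − 310) / 4 = 92.500 ms/bit.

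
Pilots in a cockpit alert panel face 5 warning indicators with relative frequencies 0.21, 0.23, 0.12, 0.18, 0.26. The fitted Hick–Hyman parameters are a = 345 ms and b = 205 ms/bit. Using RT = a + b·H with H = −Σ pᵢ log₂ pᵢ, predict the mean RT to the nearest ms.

812 ms

Entropy contributions −pᵢ log₂ pᵢ: 0.4728, 0.4877, 0.3671, 0.4453, 0.5053; sum H = 2.2782 bits.
RT = a + bH = 345 + 205·2.2782 = 812.02 ms.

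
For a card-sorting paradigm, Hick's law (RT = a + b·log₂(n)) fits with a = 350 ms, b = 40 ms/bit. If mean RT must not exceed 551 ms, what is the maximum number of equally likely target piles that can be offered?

32

Information budget: (551 − 350)/40 = 5.0250 bits, so n ≤ 2^5.0250 = 32.559 → at most 32.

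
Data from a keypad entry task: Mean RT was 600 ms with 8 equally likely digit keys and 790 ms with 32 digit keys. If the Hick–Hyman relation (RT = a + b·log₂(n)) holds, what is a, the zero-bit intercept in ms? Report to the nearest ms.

315 ms

The slope on a log₂ axis is (790 − 600) / (5 − 3) = 95 ms/bit.
Intercept: a = 600 − 95·log₂(8) = 315.000 ms.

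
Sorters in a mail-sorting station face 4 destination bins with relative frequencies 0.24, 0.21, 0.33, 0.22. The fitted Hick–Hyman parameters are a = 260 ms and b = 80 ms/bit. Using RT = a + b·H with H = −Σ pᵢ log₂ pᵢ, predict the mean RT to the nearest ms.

418 ms

H = 0.24·log₂(1/0.24) + 0.21·log₂(1/0.21) + 0.33·log₂(1/0.33) + 0.22·log₂(1/0.22) = 1.9754 bits.
RT = 260 + 80 × 1.9754 = 418.03 ms.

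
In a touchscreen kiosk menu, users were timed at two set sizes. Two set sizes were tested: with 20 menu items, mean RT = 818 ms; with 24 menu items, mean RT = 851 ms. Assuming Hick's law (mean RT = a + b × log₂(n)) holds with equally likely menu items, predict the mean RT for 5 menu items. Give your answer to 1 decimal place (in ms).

567.1 ms

RT is linear in log₂ n, so two points fix the line:
  b = (851 − 818) / (log₂ 24 − log₂ 20) = 33 / (4.5850 − 4.3219) = 125.459 ms/bit
  a = 818 − 125.459 × 4.3219 = 275.776 ms
Then RT(5) = 275.776 + 125.459 × log₂ 5 = 275.776 + 125.459 × 2.3219 ≈ 567.082 ms.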